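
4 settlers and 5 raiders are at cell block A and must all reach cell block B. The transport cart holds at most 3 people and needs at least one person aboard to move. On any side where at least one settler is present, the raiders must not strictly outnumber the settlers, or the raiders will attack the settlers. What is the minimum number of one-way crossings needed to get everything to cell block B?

The raiders already outnumber the settlers at cell block A before anyone moves, so the starting position itself is disallowed.

impossible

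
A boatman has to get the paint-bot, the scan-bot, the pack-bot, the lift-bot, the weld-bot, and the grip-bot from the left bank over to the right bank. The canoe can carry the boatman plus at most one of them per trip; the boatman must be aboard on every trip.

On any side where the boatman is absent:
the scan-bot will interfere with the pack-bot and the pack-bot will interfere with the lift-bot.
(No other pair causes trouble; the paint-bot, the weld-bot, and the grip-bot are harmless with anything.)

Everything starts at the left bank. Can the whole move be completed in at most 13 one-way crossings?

Yes — this plan uses 13 crossings (≤ 13):
1. Boatman goes to the right bank with the pack-bot.  [the left bank: the grip-bot, the lift-bot, the paint-bot, the scan-bot, the weld-bot | the right bank: the pack-bot]
2. Boatman goes back to the left bank alone.  [the left bank: the grip-bot, the lift-bot, the paint-bot, the scan-bot, the weld-bot | the right bank: the pack-bot]
3. Boatman goes to the right bank with the paint-bot.  [the left bank: the grip-bot, the lift-bot, the scan-bot, the weld-bot | the right bank: the pack-bot, the paint-bot]
4. Boatman goes back to the left bank alone.  [the left bank: the grip-bot, the lift-bot, the scan-bot, the weld-bot | the right bank: the pack-bot, the paint-bot]
5. Boatman goes to the right bank with the scan-bot.  [the left bank: the grip-bot, the lift-bot, the weld-bot | the right bank: the pack-bot, the paint-bot, the scan-bot]
6. Boatman goes back to the left bank with the pack-bot.  [the left bank: the grip-bot, the lift-bot, the pack-bot, the weld-bot | the right bank: the paint-bot, the scan-bot]
7. Boatman goes to the right bank with the lift-bot.  [the left bank: the grip-bot, the pack-bot, the weld-bot | the right bank: the lift-bot, the paint-bot, the scan-bot]
8. Boatman goes back to the left bank alone.  [the left bank: the grip-bot, the pack-bot, the weld-bot | the right bank: the lift-bot, the paint-bot, the scan-bot]
9. Boatman goes to the right bank with the weld-bot.  [the left bank: the grip-bot, the pack-bot | the right bank: the lift-bot, the paint-bot, the scan-bot, the weld-bot]
10. Boatman goes back to the left bank alone.  [the left bank: the grip-bot, the pack-bot | the right bank: the lift-bot, the paint-bot, the scan-bot, the weld-bot]
11. Boatman goes to the right bank with the grip-bot.  [the left bank: the pack-bot | the right bank: the grip-bot, the lift-bot, the paint-bot, the scan-bot, the weld-bot]
12. Boatman goes back to the left bank alone.  [the left bank: the pack-bot | the right bank: the grip-bot, the lift-bot, the paint-bot, the scan-bot, the weld-bot]
13. Boatman goes to the right bank with the pack-bot.  [the left bank: — | the right bank: the grip-bot, the lift-bot, the pack-bot, the paint-bot, the scan-bot, the weld-bot]

Yes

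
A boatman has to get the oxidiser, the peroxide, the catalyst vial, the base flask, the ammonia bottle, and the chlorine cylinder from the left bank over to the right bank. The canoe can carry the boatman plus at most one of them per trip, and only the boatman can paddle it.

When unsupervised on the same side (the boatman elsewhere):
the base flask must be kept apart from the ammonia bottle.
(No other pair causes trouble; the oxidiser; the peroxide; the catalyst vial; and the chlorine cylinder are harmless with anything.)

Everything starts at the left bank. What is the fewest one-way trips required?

11

Counting alone: the boatman can take at most 1 across per trip to the right bank, so moving all 6 needs at least 6 loaded trips out, with a return between consecutive ones — at least 11 crossings.
The plan below uses exactly 11 crossings, so it is optimal:
1. Boatman goes to the right bank with the base flask.  [the left bank: the ammonia bottle, the catalyst vial, the chlorine cylinder, the oxidiser, the peroxide | the right bank: the base flask]
2. Boatman goes back to the left bank alone.  [the left bank: the ammonia bottle, the catalyst vial, the chlorine cylinder, the oxidiser, the peroxide | the right bank: the base flask]
3. Boatman goes to the right bank with the oxidiser.  [the left bank: the ammonia bottle, the catalyst vial, the chlorine cylinder, the peroxide | the right bank: the base flask, the oxidiser]
4. Boatman goes back to the left bank alone.  [the left bank: the ammonia bottle, the catalyst vial, the chlorine cylinder, the peroxide | the right bank: the base flask, the oxidiser]
5. Boatman goes to the right bank with the peroxide.  [the left bank: the ammonia bottle, the catalyst vial, the chlorine cylinder | the right bank: the base flask, the oxidiser, the peroxide]
6. Boatman goes back to the left bank alone.  [the left bank: the ammonia bottle, the catalyst vial, the chlorine cylinder | the right bank: the base flask, the oxidiser, the peroxide]
7. Boatman goes to the right bank with the catalyst vial.  [the left bank: the ammonia bottle, the chlorine cylinder | the right bank: the base flask, the catalyst vial, the oxidiser, the peroxide]
8. Boatman goes back to the left bank alone.  [the left bank: the ammonia bottle, the chlorine cylinder | the right bank: the base flask, the catalyst vial, the oxidiser, the peroxide]
9. Boatman goes to the right bank with the chlorine cylinder.  [the left bank: the ammonia bottle | the right bank: the base flask, the catalyst vial, the chlorine cylinder, the oxidiser, the peroxide]
10. Boatman goes back to the left bank alone.  [the left bank: the ammonia bottle | the right bank: the base flask, the catalyst vial, the chlorine cylinder, the oxidiser, the peroxide]
11. Boatman goes to the right bank with the ammonia bottle.  [the left bank: — | the right bank: the ammonia bottle, the base flask, the catalyst vial, the chlorine cylinder, the oxidiser, the peroxide]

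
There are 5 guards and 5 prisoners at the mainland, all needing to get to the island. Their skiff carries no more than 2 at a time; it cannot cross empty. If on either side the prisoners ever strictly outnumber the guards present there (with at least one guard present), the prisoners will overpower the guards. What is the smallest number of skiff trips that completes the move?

impossible

Following every safe sequence of crossings from the start, the most of the 10 that can be at the island as the skiff arrives there on crossings 1, 3, 5, 7 is 2, 3, 4, 5 respectively; the best ever achieved is 5 of 10.
From crossing 9 on, no configuration arises that was not already reachable earlier: only 13 distinct safe configurations (who is on which side, and where the skiff is) can ever be reached, none of them has everyone across, and every continuation just revisits them. They are: 0 guards + 0 prisoners across (skiff back at the start); 0 guards + 1 prisoner across (skiff there); 0 guards + 1 prisoner across (skiff back at the start); 0 guards + 2 prisoners across (skiff there); 0 guards + 2 prisoners across (skiff back at the start); 0 guards + 3 prisoners across (skiff there); 0 guards + 3 prisoners across (skiff back at the start); 0 guards + 4 prisoners across (skiff there); 0 guards + 4 prisoners across (skiff back at the start); 0 guards + 5 prisoners across (skiff there); 1 guard + 1 prisoner across (skiff there); 1 guard + 1 prisoner across (skiff back at the start); 2 guards + 2 prisoners across (skiff there). So no valid plan exists.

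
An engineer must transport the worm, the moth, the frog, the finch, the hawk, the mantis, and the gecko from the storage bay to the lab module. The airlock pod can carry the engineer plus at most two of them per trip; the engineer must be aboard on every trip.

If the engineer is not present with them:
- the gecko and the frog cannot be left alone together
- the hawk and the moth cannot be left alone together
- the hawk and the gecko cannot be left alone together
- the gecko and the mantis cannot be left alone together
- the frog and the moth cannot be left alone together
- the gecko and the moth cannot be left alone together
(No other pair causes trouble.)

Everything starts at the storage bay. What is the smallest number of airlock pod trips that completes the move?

Counting alone: the engineer can take at most 2 across per trip to the lab module, so moving all 7 needs at least 4 loaded trips out, with a return between consecutive ones — at least 7 crossings.
The safety rule pushes this higher. Following every safe sequence of crossings, the most of the 7 that can be at the lab module as the airlock pod arrives there on crossings 7, 9 is 5, 6 respectively — never all 7.
So no plan with fewer than 11 crossings exists, and this one achieves 11:
1. Engineer goes to the lab module with the gecko and the moth.
2. Engineer goes back to the storage bay with the moth.
3. Engineer goes to the lab module with the moth and the worm.
4. Engineer goes back to the storage bay with the moth.
5. Engineer goes to the lab module with the finch and the moth.
6. Engineer goes back to the storage bay with the moth.
7. Engineer goes to the lab module with the mantis and the moth.
8. Engineer goes back to the storage bay with the gecko.
9. Engineer goes to the lab module with the frog and the hawk.
10. Engineer goes back to the storage bay with the moth.
11. Engineer goes to the lab module with the gecko and the moth.

11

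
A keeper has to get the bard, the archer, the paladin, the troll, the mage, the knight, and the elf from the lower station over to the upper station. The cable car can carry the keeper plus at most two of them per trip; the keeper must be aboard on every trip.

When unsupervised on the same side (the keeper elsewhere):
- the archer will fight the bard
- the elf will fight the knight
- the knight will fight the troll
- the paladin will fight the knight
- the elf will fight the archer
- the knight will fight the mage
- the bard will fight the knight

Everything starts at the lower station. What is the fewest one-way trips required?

9

Counting alone: the keeper can take at most 2 across per trip to the upper station, so moving all 7 needs at least 4 loaded trips out, with a return between consecutive ones — at least 7 crossings.
The safety rule pushes this higher. Following every safe sequence of crossings, the most of the 7 that can be at the upper station as the cable car arrives there on crossing 7 is 6 — never all 7.
So no plan with fewer than 9 crossings exists, and this one achieves 9:
1. Keeper goes to the upper station with the archer and the knight.
2. Keeper goes back to the lower station alone.
3. Keeper goes to the upper station with the bard and the paladin.
4. Keeper goes back to the lower station with the archer and the knight.
5. Keeper goes to the upper station with the elf and the knight.
6. Keeper goes back to the lower station with the knight.
7. Keeper goes to the upper station with the mage and the troll.
8. Keeper goes back to the lower station alone.
9. Keeper goes to the upper station with the archer and the knight.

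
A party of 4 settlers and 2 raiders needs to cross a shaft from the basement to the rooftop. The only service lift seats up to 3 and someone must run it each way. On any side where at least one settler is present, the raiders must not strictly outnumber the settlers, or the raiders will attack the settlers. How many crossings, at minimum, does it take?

Counting alone: each trip to the rooftop takes at most 3 across and each return brings at least 1 back, so after t trips out (and t−1 returns) at most 3t − (t−1) of the 6 are across; that first reaches 6 at t = 3, so at least 5 crossings are needed.
The plan below uses exactly 5 crossings, so it is optimal:
1. 2 raiders → the rooftop.  (the basement: 4S 0R; the rooftop: 0S 2R)
2. 1 raider ← the basement.  (the basement: 4S 1R; the rooftop: 0S 1R)
3. 2 settlers and 1 raider → the rooftop.  (the basement: 2S 0R; the rooftop: 2S 2R)
4. 1 raider ← the basement.  (the basement: 2S 1R; the rooftop: 2S 1R)
5. 2 settlers and 1 raider → the rooftop.  (the basement: 0S 0R; the rooftop: 4S 2R)

5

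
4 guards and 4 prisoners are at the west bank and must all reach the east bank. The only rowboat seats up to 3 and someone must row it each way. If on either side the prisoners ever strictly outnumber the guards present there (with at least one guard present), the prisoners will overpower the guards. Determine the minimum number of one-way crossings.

Counting alone: each trip to the east bank takes at most 3 across and each return brings at least 1 back, so after t trips out (and t−1 returns) at most 3t − (t−1) of the 8 are across; that first reaches 8 at t = 4, so at least 7 crossings are needed.
The safety rule pushes this higher. Following every safe sequence of crossings, the most of the 8 that can be at the east bank as the rowboat arrives there on crossing 7 is 7 — never all 8.
So no plan with fewer than 9 crossings exists, and this one achieves 9:
1. 2 prisoners → the east bank.  (the west bank: 4G 2P; the east bank: 0G 2P)
2. 1 prisoner ← the west bank.  (the west bank: 4G 3P; the east bank: 0G 1P)
3. 3 prisoners → the east bank.  (the west bank: 4G 0P; the east bank: 0G 4P)
4. 1 prisoner ← the west bank.  (the west bank: 4G 1P; the east bank: 0G 3P)
5. 3 guards → the east bank.  (the west bank: 1G 1P; the east bank: 3G 3P)
6. 1 guard and 1 prisoner ← the west bank.  (the west bank: 2G 2P; the east bank: 2G 2P)
7. 2 guards → the east bank.  (the west bank: 0G 2P; the east bank: 4G 2P)
8. 1 prisoner ← the west bank.  (the west bank: 0G 3P; the east bank: 4G 1P)
9. 3 prisoners → the east bank.  (the west bank: 0G 0P; the east bank: 4G 4P)

9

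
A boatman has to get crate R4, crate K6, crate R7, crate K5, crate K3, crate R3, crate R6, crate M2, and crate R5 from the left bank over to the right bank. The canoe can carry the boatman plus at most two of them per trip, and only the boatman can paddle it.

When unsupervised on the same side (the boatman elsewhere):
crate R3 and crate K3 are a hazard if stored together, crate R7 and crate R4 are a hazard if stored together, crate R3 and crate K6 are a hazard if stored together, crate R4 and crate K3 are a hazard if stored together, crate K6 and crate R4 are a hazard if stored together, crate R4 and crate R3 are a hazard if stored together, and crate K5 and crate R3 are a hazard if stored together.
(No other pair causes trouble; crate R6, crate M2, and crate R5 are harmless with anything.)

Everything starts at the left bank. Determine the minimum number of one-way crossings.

15

Counting alone: the boatman can take at most 2 across per trip to the right bank, so moving all 9 needs at least 5 loaded trips out, with a return between consecutive ones — at least 9 crossings.
The safety rule pushes this higher. Following every safe sequence of crossings, the most of the 9 that can be at the right bank as the canoe arrives there on crossings 9, 11, 13 is 6, 7, 8 respectively — never all 9.
So no plan with fewer than 15 crossings exists, and this one achieves 15:
1. Boatman goes to the right bank with crate R3 and crate R4.  [the left bank: crate K3, crate K5, crate K6, crate M2, crate R5, crate R6, crate R7 | the right bank: crate R3, crate R4]
2. Boatman goes back to the left bank with crate R4.  [the left bank: crate K3, crate K5, crate K6, crate M2, crate R4, crate R5, crate R6, crate R7 | the right bank: crate R3]
3. Boatman goes to the right bank with crate R4 and crate R7.  [the left bank: crate K3, crate K5, crate K6, crate M2, crate R5, crate R6 | the right bank: crate R3, crate R4, crate R7]
4. Boatman goes back to the left bank with crate R4.  [the left bank: crate K3, crate K5, crate K6, crate M2, crate R4, crate R5, crate R6 | the right bank: crate R3, crate R7]
5. Boatman goes to the right bank with crate R4 and crate R6.  [the left bank: crate K3, crate K5, crate K6, crate M2, crate R5 | the right bank: crate R3, crate R4, crate R6, crate R7]
6. Boatman goes back to the left bank with crate R4.  [the left bank: crate K3, crate K5, crate K6, crate M2, crate R4, crate R5 | the right bank: crate R3, crate R6, crate R7]
7. Boatman goes to the right bank with crate M2 and crate R4.  [the left bank: crate K3, crate K5, crate K6, crate R5 | the right bank: crate M2, crate R3, crate R4, crate R6, crate R7]
8. Boatman goes back to the left bank with crate R4.  [the left bank: crate K3, crate K5, crate K6, crate R4, crate R5 | the right bank: crate M2, crate R3, crate R6, crate R7]
9. Boatman goes to the right bank with crate R4 and crate R5.  [the left bank: crate K3, crate K5, crate K6 | the right bank: crate M2, crate R3, crate R4, crate R5, crate R6, crate R7]
10. Boatman goes back to the left bank with crate R4.  [the left bank: crate K3, crate K5, crate K6, crate R4 | the right bank: crate M2, crate R3, crate R5, crate R6, crate R7]
11. Boatman goes to the right bank with crate K3 and crate K6.  [the left bank: crate K5, crate R4 | the right bank: crate K3, crate K6, crate M2, crate R3, crate R5, crate R6, crate R7]
12. Boatman goes back to the left bank with crate R3.  [the left bank: crate K5, crate R3, crate R4 | the right bank: crate K3, crate K6, crate M2, crate R5, crate R6, crate R7]
13. Boatman goes to the right bank with crate K5 and crate R4.  [the left bank: crate R3 | the right bank: crate K3, crate K5, crate K6, crate M2, crate R4, crate R5, crate R6, crate R7]
14. Boatman goes back to the left bank with crate R4.  [the left bank: crate R3, crate R4 | the right bank: crate K3, crate K5, crate K6, crate M2, crate R5, crate R6, crate R7]
15. Boatman goes to the right bank with crate R3 and crate R4.  [the left bank: — | the right bank: crate K3, crate K5, crate K6, crate M2, crate R3, crate R4, crate R5, crate R6, crate R7]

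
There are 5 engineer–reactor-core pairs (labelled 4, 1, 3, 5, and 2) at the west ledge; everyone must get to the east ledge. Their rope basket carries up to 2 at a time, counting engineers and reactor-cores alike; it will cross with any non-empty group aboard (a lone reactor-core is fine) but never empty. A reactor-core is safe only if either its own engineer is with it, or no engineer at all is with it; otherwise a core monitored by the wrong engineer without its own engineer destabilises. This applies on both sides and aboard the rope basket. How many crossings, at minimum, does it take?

Following every safe sequence of crossings from the start, the most of the 10 that can be at the east ledge as the rope basket arrives there on crossings 1, 3, 5, 7 is 2, 3, 4, 5 respectively; the best ever achieved is 5 of 10.
From crossing 9 on, no configuration arises that was not already reachable earlier: only 82 distinct safe configurations (who is on which side, and where the rope basket is) can ever be reached, none of them has everyone across, and every continuation just revisits them. So no valid plan exists.

impossible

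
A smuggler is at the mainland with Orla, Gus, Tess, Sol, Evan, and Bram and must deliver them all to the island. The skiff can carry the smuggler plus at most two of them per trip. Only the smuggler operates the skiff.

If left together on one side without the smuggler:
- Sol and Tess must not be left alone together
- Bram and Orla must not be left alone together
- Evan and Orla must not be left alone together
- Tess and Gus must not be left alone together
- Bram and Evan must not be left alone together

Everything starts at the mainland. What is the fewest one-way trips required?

impossible

Whatever the first load, the items left behind include a forbidden pair without the smuggler. No opening move is safe, so no plan exists.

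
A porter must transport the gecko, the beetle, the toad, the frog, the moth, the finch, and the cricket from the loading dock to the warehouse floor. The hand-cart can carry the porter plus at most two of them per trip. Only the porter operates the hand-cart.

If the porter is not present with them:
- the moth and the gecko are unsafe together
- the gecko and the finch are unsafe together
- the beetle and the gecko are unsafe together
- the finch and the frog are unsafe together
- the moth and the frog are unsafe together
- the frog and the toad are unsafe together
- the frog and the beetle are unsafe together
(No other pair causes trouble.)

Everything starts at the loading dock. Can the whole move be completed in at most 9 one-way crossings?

Yes

Yes — this plan uses 9 crossings (≤ 9):
1. Porter goes to the warehouse floor with the frog and the gecko.
2. Porter goes back to the loading dock alone.
3. Porter goes to the warehouse floor with the cricket.
4. Porter goes back to the loading dock alone.
5. Porter goes to the warehouse floor with the beetle and the toad.
6. Porter goes back to the loading dock with the frog and the gecko.
7. Porter goes to the warehouse floor with the finch and the moth.
8. Porter goes back to the loading dock alone.
9. Porter goes to the warehouse floor with the frog and the gecko.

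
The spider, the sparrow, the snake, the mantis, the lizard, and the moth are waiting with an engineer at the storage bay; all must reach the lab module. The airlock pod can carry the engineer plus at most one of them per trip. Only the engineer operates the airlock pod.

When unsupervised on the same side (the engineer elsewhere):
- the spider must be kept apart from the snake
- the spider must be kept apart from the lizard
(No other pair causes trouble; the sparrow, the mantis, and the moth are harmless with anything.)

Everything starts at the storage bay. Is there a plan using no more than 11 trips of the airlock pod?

Counting alone: the engineer can take at most 1 across per trip to the lab module, so moving all 6 needs at least 6 loaded trips out, with a return between consecutive ones — at least 11 crossings.
The safety rule pushes this higher. Following every safe sequence of crossings, the most of the 6 that can be at the lab module as the airlock pod arrives there on crossing 11 is 5 — never all 6.
So the move cannot be finished within 11 crossings. (The shortest complete plan takes 13:)
1. Engineer goes to the lab module with the spider.
2. Engineer goes back to the storage bay alone.
3. Engineer goes to the lab module with the sparrow.
4. Engineer goes back to the storage bay alone.
5. Engineer goes to the lab module with the snake.
6. Engineer goes back to the storage bay with the spider.
7. Engineer goes to the lab module with the lizard.
8. Engineer goes back to the storage bay alone.
9. Engineer goes to the lab module with the mantis.
10. Engineer goes back to the storage bay alone.
11. Engineer goes to the lab module with the moth.
12. Engineer goes back to the storage bay alone.
13. Engineer goes to the lab module with the spider.

No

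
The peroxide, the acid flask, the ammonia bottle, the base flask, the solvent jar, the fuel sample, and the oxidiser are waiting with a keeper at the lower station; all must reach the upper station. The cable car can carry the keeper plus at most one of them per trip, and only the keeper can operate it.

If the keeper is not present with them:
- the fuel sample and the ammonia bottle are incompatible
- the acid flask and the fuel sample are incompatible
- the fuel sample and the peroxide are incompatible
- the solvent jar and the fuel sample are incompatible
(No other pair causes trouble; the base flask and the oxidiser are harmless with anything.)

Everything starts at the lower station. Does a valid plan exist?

No

Following every safe sequence of crossings from the start, the most of the 7 that can be at the upper station as the cable car arrives there on crossings 1, 3, 5, 7 is 1, 2, 3, 4 respectively; the best ever achieved is 4 of 7.
From crossing 9 on, no configuration arises that was not already reachable earlier: only 44 distinct safe configurations (who is on which side, and where the cable car is) can ever be reached, none of them has everyone across, and every continuation just revisits them. So no valid plan exists.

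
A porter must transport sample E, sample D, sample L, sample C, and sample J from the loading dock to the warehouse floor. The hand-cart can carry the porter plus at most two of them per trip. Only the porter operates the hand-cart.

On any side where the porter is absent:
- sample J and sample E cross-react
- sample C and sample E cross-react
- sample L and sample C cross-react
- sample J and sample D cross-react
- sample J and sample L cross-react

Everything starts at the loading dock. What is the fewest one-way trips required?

Counting alone: the porter can take at most 2 across per trip to the warehouse floor, so moving all 5 needs at least 3 loaded trips out, with a return between consecutive ones — at least 5 crossings.
The safety rule pushes this higher. Following every safe sequence of crossings, the most of the 5 that can be at the warehouse floor as the hand-cart arrives there on crossing 5 is 4 — never all 5.
So no plan with fewer than 7 crossings exists, and this one achieves 7:
1. Porter goes to the warehouse floor with sample C and sample J.  [the loading dock: sample D, sample E, sample L | the warehouse floor: sample C, sample J]
2. Porter goes back to the loading dock alone.  [the loading dock: sample D, sample E, sample L | the warehouse floor: sample C, sample J]
3. Porter goes to the warehouse floor with sample E.  [the loading dock: sample D, sample L | the warehouse floor: sample C, sample E, sample J]
4. Porter goes back to the loading dock with sample C and sample J.  [the loading dock: sample C, sample D, sample J, sample L | the warehouse floor: sample E]
5. Porter goes to the warehouse floor with sample D and sample L.  [the loading dock: sample C, sample J | the warehouse floor: sample D, sample E, sample L]
6. Porter goes back to the loading dock alone.  [the loading dock: sample C, sample J | the warehouse floor: sample D, sample E, sample L]
7. Porter goes to the warehouse floor with sample C and sample J.  [the loading dock: — | the warehouse floor: sample C, sample D, sample E, sample J, sample L]

7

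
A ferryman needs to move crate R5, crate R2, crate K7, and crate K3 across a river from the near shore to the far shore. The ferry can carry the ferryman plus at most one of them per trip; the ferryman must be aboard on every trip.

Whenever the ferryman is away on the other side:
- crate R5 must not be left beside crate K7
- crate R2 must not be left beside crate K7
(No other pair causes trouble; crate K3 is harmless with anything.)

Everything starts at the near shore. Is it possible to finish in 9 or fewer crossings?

Yes

Yes — this plan uses 9 crossings (≤ 9):
1. Ferryman goes to the far shore with crate K7.  [the near shore: crate K3, crate R2, crate R5 | the far shore: crate K7]
2. Ferryman goes back to the near shore alone.  [the near shore: crate K3, crate R2, crate R5 | the far shore: crate K7]
3. Ferryman goes to the far shore with crate R5.  [the near shore: crate K3, crate R2 | the far shore: crate K7, crate R5]
4. Ferryman goes back to the near shore with crate K7.  [the near shore: crate K3, crate K7, crate R2 | the far shore: crate R5]
5. Ferryman goes to the far shore with crate R2.  [the near shore: crate K3, crate K7 | the far shore: crate R2, crate R5]
6. Ferryman goes back to the near shore alone.  [the near shore: crate K3, crate K7 | the far shore: crate R2, crate R5]
7. Ferryman goes to the far shore with crate K3.  [the near shore: crate K7 | the far shore: crate K3, crate R2, crate R5]
8. Ferryman goes back to the near shore alone.  [the near shore: crate K7 | the far shore: crate K3, crate R2, crate R5]
9. Ferryman goes to the far shore with crate K7.  [the near shore: — | the far shore: crate K3, crate K7, crate R2, crate R5]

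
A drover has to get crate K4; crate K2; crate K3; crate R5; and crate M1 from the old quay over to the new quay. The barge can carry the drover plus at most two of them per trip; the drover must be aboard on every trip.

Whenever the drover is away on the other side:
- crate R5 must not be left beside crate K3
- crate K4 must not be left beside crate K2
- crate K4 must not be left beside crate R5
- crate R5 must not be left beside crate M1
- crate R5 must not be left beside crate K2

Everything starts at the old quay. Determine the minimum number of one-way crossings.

7

Counting alone: the drover can take at most 2 across per trip to the new quay, so moving all 5 needs at least 3 loaded trips out, with a return between consecutive ones — at least 5 crossings.
The safety rule pushes this higher. Following every safe sequence of crossings, the most of the 5 that can be at the new quay as the barge arrives there on crossing 5 is 4 — never all 5.
So no plan with fewer than 7 crossings exists, and this one achieves 7:
1. Drover goes to the new quay with crate K4 and crate R5.
2. Drover goes back to the old quay with crate K4.
3. Drover goes to the new quay with crate K3 and crate K4.
4. Drover goes back to the old quay with crate R5.
5. Drover goes to the new quay with crate K2 and crate M1.
6. Drover goes back to the old quay with crate K4.
7. Drover goes to the new quay with crate K4 and crate R5.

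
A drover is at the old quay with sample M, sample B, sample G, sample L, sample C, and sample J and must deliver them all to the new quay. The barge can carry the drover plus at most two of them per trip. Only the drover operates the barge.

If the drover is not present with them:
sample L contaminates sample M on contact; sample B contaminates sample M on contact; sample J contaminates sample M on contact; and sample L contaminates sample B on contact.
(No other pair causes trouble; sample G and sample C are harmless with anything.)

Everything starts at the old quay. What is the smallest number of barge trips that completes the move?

Counting alone: the drover can take at most 2 across per trip to the new quay, so moving all 6 needs at least 3 loaded trips out, with a return between consecutive ones — at least 5 crossings.
The safety rule pushes this higher. Following every safe sequence of crossings, the most of the 6 that can be at the new quay as the barge arrives there on crossings 5, 7 is 4, 5 respectively — never all 6.
So no plan with fewer than 9 crossings exists, and this one achieves 9:
1. Drover goes to the new quay with sample B and sample M.
2. Drover goes back to the old quay with sample M.
3. Drover goes to the new quay with sample G and sample M.
4. Drover goes back to the old quay with sample M.
5. Drover goes to the new quay with sample C and sample M.
6. Drover goes back to the old quay with sample M.
7. Drover goes to the new quay with sample J and sample M.
8. Drover goes back to the old quay with sample M.
9. Drover goes to the new quay with sample L and sample M.

9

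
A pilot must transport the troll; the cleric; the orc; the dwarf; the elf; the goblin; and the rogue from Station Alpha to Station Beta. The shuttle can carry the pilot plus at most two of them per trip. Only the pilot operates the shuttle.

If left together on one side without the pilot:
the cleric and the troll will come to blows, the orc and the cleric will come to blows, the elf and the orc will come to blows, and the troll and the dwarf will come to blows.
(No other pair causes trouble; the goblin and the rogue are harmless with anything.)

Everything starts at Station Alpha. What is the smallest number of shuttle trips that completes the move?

Counting alone: the pilot can take at most 2 across per trip to Station Beta, so moving all 7 needs at least 4 loaded trips out, with a return between consecutive ones — at least 7 crossings.
The safety rule pushes this higher. Following every safe sequence of crossings, the most of the 7 that can be at Station Beta as the shuttle arrives there on crossing 7 is 6 — never all 7.
So no plan with fewer than 9 crossings exists, and this one achieves 9:
1. Pilot goes to Station Beta with the orc and the troll.  [Station Alpha: the cleric, the dwarf, the elf, the goblin, the rogue | Station Beta: the orc, the troll]
2. Pilot goes back to Station Alpha alone.  [Station Alpha: the cleric, the dwarf, the elf, the goblin, the rogue | Station Beta: the orc, the troll]
3. Pilot goes to Station Beta with the cleric.  [Station Alpha: the dwarf, the elf, the goblin, the rogue | Station Beta: the cleric, the orc, the troll]
4. Pilot goes back to Station Alpha with the orc and the troll.  [Station Alpha: the dwarf, the elf, the goblin, the orc, the rogue, the troll | Station Beta: the cleric]
5. Pilot goes to Station Beta with the dwarf and the elf.  [Station Alpha: the goblin, the orc, the rogue, the troll | Station Beta: the cleric, the dwarf, the elf]
6. Pilot goes back to Station Alpha alone.  [Station Alpha: the goblin, the orc, the rogue, the troll | Station Beta: the cleric, the dwarf, the elf]
7. Pilot goes to Station Beta with the goblin and the rogue.  [Station Alpha: the orc, the troll | Station Beta: the cleric, the dwarf, the elf, the goblin, the rogue]
8. Pilot goes back to Station Alpha alone.  [Station Alpha: the orc, the troll | Station Beta: the cleric, the dwarf, the elf, the goblin, the rogue]
9. Pilot goes to Station Beta with the orc and the troll.  [Station Alpha: — | Station Beta: the cleric, the dwarf, the elf, the goblin, the orc, the rogue, the troll]

9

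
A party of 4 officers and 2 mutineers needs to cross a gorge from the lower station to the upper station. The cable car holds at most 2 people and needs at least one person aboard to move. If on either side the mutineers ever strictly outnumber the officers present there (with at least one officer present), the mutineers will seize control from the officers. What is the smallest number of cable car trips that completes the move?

Counting alone: each trip to the upper station takes at most 2 across and each return brings at least 1 back, so after t trips out (and t−1 returns) at most 2t − (t−1) of the 6 are across; that first reaches 6 at t = 5, so at least 9 crossings are needed.
The plan below uses exactly 9 crossings, so it is optimal:
1. 2 mutineers → the upper station.  (the lower station: 4O 0M; the upper station: 0O 2M)
2. 1 mutineer ← the lower station.  (the lower station: 4O 1M; the upper station: 0O 1M)
3. 2 officers → the upper station.  (the lower station: 2O 1M; the upper station: 2O 1M)
4. 1 mutineer ← the lower station.  (the lower station: 2O 2M; the upper station: 2O 0M)
5. 2 mutineers → the upper station.  (the lower station: 2O 0M; the upper station: 2O 2M)
6. 1 mutineer ← the lower station.  (the lower station: 2O 1M; the upper station: 2O 1M)
7. 1 officer and 1 mutineer → the upper station.  (the lower station: 1O 0M; the upper station: 3O 2M)
8. 1 mutineer ← the lower station.  (the lower station: 1O 1M; the upper station: 3O 1M)
9. 1 officer and 1 mutineer → the upper station.  (the lower station: 0O 0M; the upper station: 4O 2M)

9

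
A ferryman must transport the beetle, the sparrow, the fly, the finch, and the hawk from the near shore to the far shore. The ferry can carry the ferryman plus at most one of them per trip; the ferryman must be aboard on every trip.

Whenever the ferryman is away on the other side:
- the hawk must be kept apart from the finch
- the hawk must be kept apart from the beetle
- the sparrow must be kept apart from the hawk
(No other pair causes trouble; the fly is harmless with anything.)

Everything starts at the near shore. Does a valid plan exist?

No

Following every safe sequence of crossings from the start, the most of the 5 that can be at the far shore as the ferry arrives there on crossings 1, 3, 5 is 1, 2, 3 respectively; the best ever achieved is 3 of 5.
From crossing 7 on, no configuration arises that was not already reachable earlier: only 18 distinct safe configurations (who is on which side, and where the ferry is) can ever be reached, none of them has everyone across, and every continuation just revisits them. So no valid plan exists.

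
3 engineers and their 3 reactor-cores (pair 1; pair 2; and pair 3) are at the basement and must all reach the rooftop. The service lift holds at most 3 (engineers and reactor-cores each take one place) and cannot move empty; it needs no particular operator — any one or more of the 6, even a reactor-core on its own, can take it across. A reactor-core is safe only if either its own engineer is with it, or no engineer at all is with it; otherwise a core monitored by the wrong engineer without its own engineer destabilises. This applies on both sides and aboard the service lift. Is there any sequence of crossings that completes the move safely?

1. engineer 1 and reactor-core 1 cross → the rooftop.
2. engineer 1 crosses ← the basement.
3. engineer 1, engineer 2, and engineer 3 cross → the rooftop.
4. reactor-core 1 crosses ← the basement.
5. reactor-core 1, reactor-core 2, and reactor-core 3 cross → the rooftop.

Yes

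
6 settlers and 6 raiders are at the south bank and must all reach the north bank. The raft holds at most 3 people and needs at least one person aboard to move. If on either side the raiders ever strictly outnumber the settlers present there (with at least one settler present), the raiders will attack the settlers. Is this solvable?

Following every safe sequence of crossings from the start, the most of the 12 that can be at the north bank as the raft arrives there on crossings 1, 3, 5 is 3, 5, 6 respectively; the best ever achieved is 6 of 12.
From crossing 7 on, no configuration arises that was not already reachable earlier: only 17 distinct safe configurations (who is on which side, and where the raft is) can ever be reached, none of them has everyone across, and every continuation just revisits them. They are: 0 settlers + 0 raiders across (raft back at the start); 0 settlers + 1 raider across (raft there); 0 settlers + 1 raider across (raft back at the start); 0 settlers + 2 raiders across (raft there); 0 settlers + 2 raiders across (raft back at the start); 0 settlers + 3 raiders across (raft there); 0 settlers + 3 raiders across (raft back at the start); 0 settlers + 4 raiders across (raft there); 0 settlers + 4 raiders across (raft back at the start); 0 settlers + 5 raiders across (raft there); 0 settlers + 5 raiders across (raft back at the start); 0 settlers + 6 raiders across (raft there); 1 settler + 1 raider across (raft there); 1 settler + 1 raider across (raft back at the start); 2 settlers + 2 raiders across (raft there); 2 settlers + 2 raiders across (raft back at the start); 3 settlers + 3 raiders across (raft there). So no valid plan exists.

No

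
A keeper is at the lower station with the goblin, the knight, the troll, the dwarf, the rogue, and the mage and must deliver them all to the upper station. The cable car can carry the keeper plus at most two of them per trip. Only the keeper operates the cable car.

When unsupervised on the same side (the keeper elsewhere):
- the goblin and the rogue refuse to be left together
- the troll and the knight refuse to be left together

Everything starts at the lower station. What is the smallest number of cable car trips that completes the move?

5

Counting alone: the keeper can take at most 2 across per trip to the upper station, so moving all 6 needs at least 3 loaded trips out, with a return between consecutive ones — at least 5 crossings.
The plan below uses exactly 5 crossings, so it is optimal:
1. Keeper goes to the upper station with the goblin and the knight.
2. Keeper goes back to the lower station alone.
3. Keeper goes to the upper station with the dwarf and the mage.
4. Keeper goes back to the lower station alone.
5. Keeper goes to the upper station with the rogue and the troll.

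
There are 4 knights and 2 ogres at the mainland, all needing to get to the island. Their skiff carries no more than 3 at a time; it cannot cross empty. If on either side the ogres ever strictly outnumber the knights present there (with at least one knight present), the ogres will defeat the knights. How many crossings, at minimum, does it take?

5

Counting alone: each trip to the island takes at most 3 across and each return brings at least 1 back, so after t trips out (and t−1 returns) at most 3t − (t−1) of the 6 are across; that first reaches 6 at t = 3, so at least 5 crossings are needed.
The plan below uses exactly 5 crossings, so it is optimal:
1. 2 ogres → the island.  (the mainland: 4K 0O; the island: 0K 2O)
2. 1 ogre ← the mainland.  (the mainland: 4K 1O; the island: 0K 1O)
3. 2 knights and 1 ogre → the island.  (the mainland: 2K 0O; the island: 2K 2O)
4. 1 ogre ← the mainland.  (the mainland: 2K 1O; the island: 2K 1O)
5. 2 knights and 1 ogre → the island.  (the mainland: 0K 0O; the island: 4K 2O)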